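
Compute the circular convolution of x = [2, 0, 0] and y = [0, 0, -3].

(x ⊛ y)[n] = Σ(m=0 to 2) x[m] · y[(n-m) mod 3]

Computing each output sample:
(x ⊛ y)[0] = 0
(x ⊛ y)[1] = 0
(x ⊛ y)[2] = -6

x ⊛ y = [0, 0, -6]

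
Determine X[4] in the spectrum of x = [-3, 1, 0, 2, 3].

X[4] = Σ(n=0 to 4) x[n] · ω_5^(4n) where ω_5 = e^(-2πi/5)
= (-3)·ω_5^0 + (1)·ω_5^4 + (0)·ω_5^8 + (2)·ω_5^12 + (3)·ω_5^16

X[4] = -3.3820-3.0777i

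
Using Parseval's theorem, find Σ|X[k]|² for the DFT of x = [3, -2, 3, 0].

Parseval: Σ|x[n]|² = (1/N)Σ|X[k]|², so Σ|X[k]|² = N·Σ|x[n]|² = 4·22.0000

Σ|X[k]|² = N·Σ|x[n]|² = 4·22.0000 = 88.0000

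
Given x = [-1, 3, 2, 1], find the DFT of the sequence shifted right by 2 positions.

Time shift by 2: X_shifted[k] = ω_4^(2k) · X[k]
Shifted x = [2, 1, -1, 3]

DFT(x[n-2]) = [5, 3+2i, -3, 3-2i]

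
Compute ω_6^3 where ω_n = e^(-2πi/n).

ω_6^3 = e^(-2πi·3/6)
= cos(-2π·3/6) + i·sin(-2π·3/6)
= cos(-6π/6) + i·sin(-6π/6)

ω_6^3 = cos(-6π/6) + i·sin(-6π/6) = -1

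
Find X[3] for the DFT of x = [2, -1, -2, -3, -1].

X[3] = Σ(n=0 to 4) x[n] · ω_5^(3n) where ω_5 = e^(-2πi/5)
= (2)·ω_5^0 + (-1)·ω_5^3 + (-2)·ω_5^6 + (-3)·ω_5^9 + (-1)·ω_5^12

X[3] = 2.0729-0.9511i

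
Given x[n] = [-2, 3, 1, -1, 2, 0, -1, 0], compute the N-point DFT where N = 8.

X[k] = Σ(n=0 to 7) x[n] · ω_8^(nk)
where ω_8 = e^(-2πi/8)

Computing each X[k]:
X[0] = 2
X[1] = -1.1716-3.4142i
X[2] = -4i
X[3] = -6.8284+0.5858i
X[4] = -2
X[5] = -6.8284-0.5858i
X[6] = 4i
X[7] = -1.1716+3.4142i

X = [2, -1.1716-3.4142i, -4i, -6.8284+0.5858i, -2, -6.8284-0.5858i, 4i, -1.1716+3.4142i]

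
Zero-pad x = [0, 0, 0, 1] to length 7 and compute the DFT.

Original 4-point DFT: [1, 1i, -1, -1i]
Zero-padded 7-point DFT provides frequency interpolation.

DFT_7([x, 0, ...]) = [1, -0.9010-0.4339i, 0.6235+0.7818i, -0.2225-0.9749i, -0.2225+0.9749i, 0.6235-0.7818i, -0.9010+0.4339i]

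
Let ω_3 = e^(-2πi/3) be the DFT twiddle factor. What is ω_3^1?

ω_3^1 = e^(-2πi·1/3)
= cos(-2π·1/3) + i·sin(-2π·1/3)
= cos(-2π/3) + i·sin(-2π/3)

ω_3^1 = cos(-2π/3) + i·sin(-2π/3) = -0.5000-0.8660i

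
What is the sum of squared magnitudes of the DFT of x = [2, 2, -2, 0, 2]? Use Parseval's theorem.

Parseval: Σ|x[n]|² = (1/N)Σ|X[k]|², so Σ|X[k]|² = N·Σ|x[n]|² = 5·16.0000

Σ|X[k]|² = N·Σ|x[n]|² = 5·16.0000 = 80.0000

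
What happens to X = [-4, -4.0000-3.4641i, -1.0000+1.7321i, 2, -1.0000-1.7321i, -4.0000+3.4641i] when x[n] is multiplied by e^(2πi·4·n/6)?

Modulation property: DFT(ω_6^(-4n)·x[n]) = X[(k-4) mod 6], so circularly shift X by 4 positions.

X[k-4] = [-1.0000+1.7321i, 2, -1.0000-1.7321i, -4.0000+3.4641i, -4, -4.0000-3.4641i]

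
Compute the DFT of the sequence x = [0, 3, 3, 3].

X[k] = Σ(n=0 to 3) x[n] · ω_4^(nk)
where ω_4 = e^(-2πi/4)

Computing each X[k]:
X[0] = 9
X[1] = -3
X[2] = -3
X[3] = -3

X = [9, -3, -3, -3]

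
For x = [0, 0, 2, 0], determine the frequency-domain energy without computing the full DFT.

Parseval: Σ|x[n]|² = (1/N)Σ|X[k]|², so Σ|X[k]|² = N·Σ|x[n]|² = 4·4.0000

Σ|X[k]|² = N·Σ|x[n]|² = 4·4.0000 = 16.0000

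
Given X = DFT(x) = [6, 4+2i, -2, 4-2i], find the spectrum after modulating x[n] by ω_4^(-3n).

Modulation property: DFT(ω_4^(-3n)·x[n]) = X[(k-3) mod 4], so circularly shift X by 3 positions.

X[k-3] = [4+2i, -2, 4-2i, 6]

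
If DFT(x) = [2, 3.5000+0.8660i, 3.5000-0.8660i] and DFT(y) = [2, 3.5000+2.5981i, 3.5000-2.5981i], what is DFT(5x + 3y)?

By linearity: DFT(5x + 3y) = 5·DFT(x) + 3·DFT(y)
= 5·[2, 3.5000+0.8660i, 3.5000-0.8660i] + 3·[2, 3.5000+2.5981i, 3.5000-2.5981i]

Computing element-wise:
Z[0] = 5·(2) + 3·(2) = 16
Z[1] = 5·(3.5000+0.8660i) + 3·(3.5000+2.5981i) = 28.0000+12.1243i
Z[2] = 5·(3.5000-0.8660i) + 3·(3.5000-2.5981i) = 28.0000-12.1243i

DFT(5x + 3y) = 5·X + 3·Y = [16, 28.0000+12.1243i, 28.0000-12.1243i]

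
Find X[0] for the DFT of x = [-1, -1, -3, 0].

X[0] = Σ(n=0 to 3) x[n] · ω_4^0 = Σ x[n]
= (-1) + (-1) + (-3) + (0)

X[0] = -5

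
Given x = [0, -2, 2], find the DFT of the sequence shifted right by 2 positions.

Time shift by 2: X_shifted[k] = ω_3^(2k) · X[k]
Shifted x = [-2, 2, 0]

DFT(x[n-2]) = [0, -3.0000-1.7321i, -3.0000+1.7321i]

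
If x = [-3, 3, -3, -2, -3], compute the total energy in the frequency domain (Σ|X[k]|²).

Parseval: Σ|x[n]|² = (1/N)Σ|X[k]|², so Σ|X[k]|² = N·Σ|x[n]|² = 5·40.0000

Σ|X[k]|² = N·Σ|x[n]|² = 5·40.0000 = 200.0000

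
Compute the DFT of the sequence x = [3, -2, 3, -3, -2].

X[k] = Σ(n=0 to 4) x[n] · ω_5^(nk)
where ω_5 = e^(-2πi/5)

Computing each X[k]:
X[0] = -1
X[1] = 1.7639-3.5267i
X[2] = 6.2361+5.7063i
X[3] = 6.2361-5.7063i
X[4] = 1.7639+3.5267i

X = [-1, 1.7639-3.5267i, 6.2361+5.7063i, 6.2361-5.7063i, 1.7639+3.5267i]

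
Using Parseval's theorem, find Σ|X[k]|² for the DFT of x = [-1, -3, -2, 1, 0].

Parseval: Σ|x[n]|² = (1/N)Σ|X[k]|², so Σ|X[k]|² = N·Σ|x[n]|² = 5·15.0000

Σ|X[k]|² = N·Σ|x[n]|² = 5·15.0000 = 75.0000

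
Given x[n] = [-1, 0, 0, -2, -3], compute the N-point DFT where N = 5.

X[k] = Σ(n=0 to 4) x[n] · ω_5^(nk)
where ω_5 = e^(-2πi/5)

Computing each X[k]:
X[0] = -6
X[1] = -0.3090-4.0287i
X[2] = 0.8090+0.1388i
X[3] = 0.8090-0.1388i
X[4] = -0.3090+4.0287i

X = [-6, -0.3090-4.0287i, 0.8090+0.1388i, 0.8090-0.1388i, -0.3090+4.0287i]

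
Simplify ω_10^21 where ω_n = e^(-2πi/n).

Since ω_10^10 = 1, powers reduce modulo 10.
21 mod 10 = 1
So ω_10^21 = ω_10^1 = e^(-2πi·1/10)

ω_10^21 = ω_10^1 = 0.8090-0.5878i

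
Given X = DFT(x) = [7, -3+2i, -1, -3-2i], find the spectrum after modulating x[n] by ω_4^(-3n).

Modulation property: DFT(ω_4^(-3n)·x[n]) = X[(k-3) mod 4], so circularly shift X by 3 positions.

X[k-3] = [-3+2i, -1, -3-2i, 7]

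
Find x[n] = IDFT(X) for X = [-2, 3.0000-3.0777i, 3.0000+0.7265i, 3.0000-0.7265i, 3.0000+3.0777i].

x[n] = (1/5) Σ(k=0 to 4) X[k] · e^(2πikn/5)

Computing each x[n]:
x[0] = 2
x[1] = 0
x[2] = 0
x[3] = -2
x[4] = -2

x = [2, 0, 0, -2, -2]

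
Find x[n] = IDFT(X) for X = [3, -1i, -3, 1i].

x[n] = (1/4) Σ(k=0 to 3) X[k] · e^(2πikn/4)

Computing each x[n]:
x[0] = 0
x[1] = 2
x[2] = 0
x[3] = 1

x = [0, 2, 0, 1]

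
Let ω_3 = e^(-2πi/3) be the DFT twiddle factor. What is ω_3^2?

ω_3^2 = e^(-2πi·2/3)
= cos(-2π·2/3) + i·sin(-2π·2/3)
= cos(-4π/3) + i·sin(-4π/3)

ω_3^2 = cos(-4π/3) + i·sin(-4π/3) = -0.5000+0.8660i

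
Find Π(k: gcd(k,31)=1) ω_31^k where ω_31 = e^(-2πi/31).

The primitive 31st roots of unity are ω_31^k for k coprime to 31: k ∈ {1, 2, 3, 4, 5, 6, 7, 8, 9, 10, 11, 12, 13, 14, 15, 16, 17, 18, 19, 20, 21, 22, 23, 24, 25, 26, 27, 28, 29, 30}
Their product equals the constant term of the cyclotomic polynomial Φ_31(x) up to sign.
For n ≥ 3, the product of all primitive nth roots of unity is 1. (For n=1 it is 1; for n=2 it is -1.)

1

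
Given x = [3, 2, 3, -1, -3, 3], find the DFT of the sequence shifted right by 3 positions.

Time shift by 3: X_shifted[k] = ω_6^(3k) · X[k]
Shifted x = [-1, -3, 3, 3, 2, 3]

DFT(x[n-3]) = [7, -6.5000+4.3301i, -0.5000+6.0622i, 1, -0.5000-6.0622i, -6.5000-4.3301i]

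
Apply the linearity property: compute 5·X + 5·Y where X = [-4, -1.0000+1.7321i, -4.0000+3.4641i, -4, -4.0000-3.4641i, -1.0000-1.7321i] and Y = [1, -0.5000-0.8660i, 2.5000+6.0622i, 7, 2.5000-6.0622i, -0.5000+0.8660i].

By linearity: DFT(5x + 5y) = 5·DFT(x) + 5·DFT(y)
= 5·[-4, -1.0000+1.7321i, -4.0000+3.4641i, -4, -4.0000-3.4641i, -1.0000-1.7321i] + 5·[1, -0.5000-0.8660i, 2.5000+6.0622i, 7, 2.5000-6.0622i, -0.5000+0.8660i]

Computing element-wise:
Z[0] = 5·(-4) + 5·(1) = -15
Z[1] = 5·(-1.0000+1.7321i) + 5·(-0.5000-0.8660i) = -7.5000+4.3305i
Z[2] = 5·(-4.0000+3.4641i) + 5·(2.5000+6.0622i) = -7.5000+47.6315i
Z[3] = 5·(-4) + 5·(7) = 15
Z[4] = 5·(-4.0000-3.4641i) + 5·(2.5000-6.0622i) = -7.5000-47.6315i
Z[5] = 5·(-1.0000-1.7321i) + 5·(-0.5000+0.8660i) = -7.5000-4.3305i

DFT(5x + 5y) = 5·X + 5·Y = [-15, -7.5000+4.3305i, -7.5000+47.6315i, 15, -7.5000-47.6315i, -7.5000-4.3305i]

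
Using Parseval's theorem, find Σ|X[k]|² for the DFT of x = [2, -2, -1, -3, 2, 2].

Parseval: Σ|x[n]|² = (1/N)Σ|X[k]|², so Σ|X[k]|² = N·Σ|x[n]|² = 6·26.0000

Σ|X[k]|² = N·Σ|x[n]|² = 6·26.0000 = 156.0000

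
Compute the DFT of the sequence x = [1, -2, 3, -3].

X[k] = Σ(n=0 to 3) x[n] · ω_4^(nk)
where ω_4 = e^(-2πi/4)

Computing each X[k]:
X[0] = -1
X[1] = -2-1i
X[2] = 9
X[3] = -2+1i

X = [-1, -2-1i, 9, -2+1i]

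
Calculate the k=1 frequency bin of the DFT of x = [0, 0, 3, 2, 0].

X[1] = Σ(n=0 to 4) x[n] · ω_5^(1n) where ω_5 = e^(-2πi/5)
= (0)·ω_5^0 + (0)·ω_5^1 + (3)·ω_5^2 + (2)·ω_5^3 + (0)·ω_5^4

X[1] = -4.0451-0.5878i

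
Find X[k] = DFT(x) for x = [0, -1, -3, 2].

X[k] = Σ(n=0 to 3) x[n] · ω_4^(nk)
where ω_4 = e^(-2πi/4)

Computing each X[k]:
X[0] = -2
X[1] = 3+3i
X[2] = -4
X[3] = 3-3i

X = [-2, 3+3i, -4, 3-3i]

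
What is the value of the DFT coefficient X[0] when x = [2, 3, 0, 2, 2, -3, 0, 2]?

X[0] = Σ(n=0 to 7) x[n] · ω_8^0 = Σ x[n]
= (2) + (3) + (0) + (2) + (2) + (-3) + (0) + (2)

X[0] = 8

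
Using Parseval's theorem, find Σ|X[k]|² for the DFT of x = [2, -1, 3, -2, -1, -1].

Parseval: Σ|x[n]|² = (1/N)Σ|X[k]|², so Σ|X[k]|² = N·Σ|x[n]|² = 6·20.0000

Σ|X[k]|² = N·Σ|x[n]|² = 6·20.0000 = 120.0000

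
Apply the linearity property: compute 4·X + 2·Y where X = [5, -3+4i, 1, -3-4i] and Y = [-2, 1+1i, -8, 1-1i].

By linearity: DFT(4x + 2y) = 4·DFT(x) + 2·DFT(y)
= 4·[5, -3+4i, 1, -3-4i] + 2·[-2, 1+1i, -8, 1-1i]

Computing element-wise:
Z[0] = 4·(5) + 2·(-2) = 16
Z[1] = 4·(-3+4i) + 2·(1+1i) = -10+18i
Z[2] = 4·(1) + 2·(-8) = -12
Z[3] = 4·(-3-4i) + 2·(1-1i) = -10-18i

DFT(4x + 2y) = 4·X + 2·Y = [16, -10+18i, -12, -10-18i]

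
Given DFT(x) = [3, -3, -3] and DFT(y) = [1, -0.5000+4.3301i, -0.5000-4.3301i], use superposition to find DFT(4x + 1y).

By linearity: DFT(4x + 1y) = 4·DFT(x) + 1·DFT(y)
= 4·[3, -3, -3] + 1·[1, -0.5000+4.3301i, -0.5000-4.3301i]

Computing element-wise:
Z[0] = 4·(3) + 1·(1) = 13
Z[1] = 4·(-3) + 1·(-0.5000+4.3301i) = -12.5000+4.3301i
Z[2] = 4·(-3) + 1·(-0.5000-4.3301i) = -12.5000-4.3301i

DFT(4x + 1y) = 4·X + 1·Y = [13, -12.5000+4.3301i, -12.5000-4.3301i]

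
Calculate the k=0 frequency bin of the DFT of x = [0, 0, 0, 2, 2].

X[0] = Σ(n=0 to 4) x[n] · ω_5^0 = Σ x[n]
= (0) + (0) + (0) + (2) + (2)

X[0] = 4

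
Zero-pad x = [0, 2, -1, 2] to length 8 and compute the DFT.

Original 4-point DFT: [3, 1, -5, 1]
Zero-padded 8-point DFT provides frequency interpolation.

DFT_8([x, 0, ...]) = [3, -1.8284i, 1, -3.8284i, -5, 3.8284i, 1, 1.8284i]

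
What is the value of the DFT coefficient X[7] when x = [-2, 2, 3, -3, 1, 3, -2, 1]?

X[7] = Σ(n=0 to 7) x[n] · ω_8^(7n) where ω_8 = e^(-2πi/8)
= (-2)·ω_8^0 + (2)·ω_8^7 + (3)·ω_8^14 + (-3)·ω_8^21 + (1)·ω_8^28 + (3)·ω_8^35 + (-2)·ω_8^42 + (1)·ω_8^49

X[7] = -0.8787+1.4645i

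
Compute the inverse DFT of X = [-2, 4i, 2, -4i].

x[n] = (1/4) Σ(k=0 to 3) X[k] · e^(2πikn/4)

Computing each x[n]:
x[0] = 0
x[1] = -3
x[2] = 0
x[3] = 1

x = [0, -3, 0, 1]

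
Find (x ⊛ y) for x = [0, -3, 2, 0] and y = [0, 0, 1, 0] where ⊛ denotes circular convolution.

(x ⊛ y)[n] = Σ(m=0 to 3) x[m] · y[(n-m) mod 4]

Computing each output sample:
(x ⊛ y)[0] = 2
(x ⊛ y)[1] = 0
(x ⊛ y)[2] = 0
(x ⊛ y)[3] = -3

x ⊛ y = [2, 0, 0, -3]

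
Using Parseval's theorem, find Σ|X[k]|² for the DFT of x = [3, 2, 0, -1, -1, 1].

Parseval: Σ|x[n]|² = (1/N)Σ|X[k]|², so Σ|X[k]|² = N·Σ|x[n]|² = 6·16.0000

Σ|X[k]|² = N·Σ|x[n]|² = 6·16.0000 = 96.0000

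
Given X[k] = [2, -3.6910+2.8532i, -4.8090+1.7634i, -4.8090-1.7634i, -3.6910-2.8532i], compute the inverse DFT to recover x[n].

x[n] = (1/5) Σ(k=0 to 4) X[k] · e^(2πikn/5)

Computing each x[n]:
x[0] = -3
x[1] = 0
x[2] = 1
x[3] = 1
x[4] = 3

x = [-3, 0, 1, 1, 3]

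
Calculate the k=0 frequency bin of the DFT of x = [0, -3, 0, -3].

X[0] = Σ(n=0 to 3) x[n] · ω_4^0 = Σ x[n]
= (0) + (-3) + (0) + (-3)

X[0] = -6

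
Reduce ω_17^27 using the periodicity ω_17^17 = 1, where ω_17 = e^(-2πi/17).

Since ω_17^17 = 1, powers reduce modulo 17.
27 mod 17 = 10
So ω_17^27 = ω_17^10 = e^(-2πi·10/17)

ω_17^27 = ω_17^10 = -0.8502+0.5264i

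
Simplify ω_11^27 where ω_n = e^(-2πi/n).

Since ω_11^11 = 1, powers reduce modulo 11.
27 mod 11 = 5
So ω_11^27 = ω_11^5 = e^(-2πi·5/11)

ω_11^27 = ω_11^5 = -0.9595-0.2817i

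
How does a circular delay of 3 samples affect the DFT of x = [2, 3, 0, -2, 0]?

Time shift by 3: X_shifted[k] = ω_5^(3k) · X[k]
Shifted x = [0, -2, 0, 2, 3]

DFT(x[n-3]) = [3, -1.3090+5.9309i, -0.1910+1.0368i, -0.1910-1.0368i, -1.3090-5.9309i]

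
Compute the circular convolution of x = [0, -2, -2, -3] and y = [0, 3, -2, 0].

(x ⊛ y)[n] = Σ(m=0 to 3) x[m] · y[(n-m) mod 4]

Computing each output sample:
(x ⊛ y)[0] = -5
(x ⊛ y)[1] = 6
(x ⊛ y)[2] = -6
(x ⊛ y)[3] = -2

x ⊛ y = [-5, 6, -6, -2]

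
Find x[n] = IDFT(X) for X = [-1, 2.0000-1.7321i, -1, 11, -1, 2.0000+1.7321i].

x[n] = (1/6) Σ(k=0 to 5) X[k] · e^(2πikn/6)

Computing each x[n]:
x[0] = 2
x[1] = -1
x[2] = 2
x[3] = -3
x[4] = 1
x[5] = -2

x = [2, -1, 2, -3, 1, -2]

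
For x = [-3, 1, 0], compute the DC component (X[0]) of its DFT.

X[0] = Σ(n=0 to 2) x[n] · ω_3^0 = Σ x[n]
= (-3) + (1) + (0)

X[0] = -2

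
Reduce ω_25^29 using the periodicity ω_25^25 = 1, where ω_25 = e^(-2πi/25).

Since ω_25^25 = 1, powers reduce modulo 25.
29 mod 25 = 4
So ω_25^29 = ω_25^4 = e^(-2πi·4/25)

ω_25^29 = ω_25^4 = 0.5358-0.8443i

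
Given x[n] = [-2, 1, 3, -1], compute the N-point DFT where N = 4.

X[k] = Σ(n=0 to 3) x[n] · ω_4^(nk)
where ω_4 = e^(-2πi/4)

Computing each X[k]:
X[0] = 1
X[1] = -5-2i
X[2] = 1
X[3] = -5+2i

X = [1, -5-2i, 1, -5+2i]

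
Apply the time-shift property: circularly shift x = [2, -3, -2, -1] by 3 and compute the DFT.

Time shift by 3: X_shifted[k] = ω_4^(3k) · X[k]
Shifted x = [-3, -2, -1, 2]

DFT(x[n-3]) = [-4, -2+4i, -4, -2-4i]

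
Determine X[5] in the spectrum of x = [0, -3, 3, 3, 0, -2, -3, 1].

X[5] = Σ(n=0 to 7) x[n] · ω_8^(5n) where ω_8 = e^(-2πi/8)
= (0)·ω_8^0 + (-3)·ω_8^5 + (3)·ω_8^10 + (3)·ω_8^15 + (0)·ω_8^20 + (-2)·ω_8^25 + (-3)·ω_8^30 + (1)·ω_8^35

X[5] = 2.1213-5.2929i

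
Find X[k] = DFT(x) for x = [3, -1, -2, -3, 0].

X[k] = Σ(n=0 to 4) x[n] · ω_5^(nk)
where ω_5 = e^(-2πi/5)

Computing each X[k]:
X[0] = -3
X[1] = 6.7361+0.3633i
X[2] = 2.2639+1.5388i
X[3] = 2.2639-1.5388i
X[4] = 6.7361-0.3633i

X = [-3, 6.7361+0.3633i, 2.2639+1.5388i, 2.2639-1.5388i, 6.7361-0.3633i]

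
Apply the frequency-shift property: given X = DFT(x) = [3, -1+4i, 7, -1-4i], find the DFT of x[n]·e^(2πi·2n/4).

Modulation property: DFT(ω_4^(-2n)·x[n]) = X[(k-2) mod 4], so circularly shift X by 2 positions.

X[k-2] = [7, -1-4i, 3, -1+4i]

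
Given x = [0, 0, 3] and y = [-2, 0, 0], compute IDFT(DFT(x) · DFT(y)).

(x ⊛ y)[n] = Σ(m=0 to 2) x[m] · y[(n-m) mod 3]

Computing each output sample:
(x ⊛ y)[0] = 0
(x ⊛ y)[1] = 0
(x ⊛ y)[2] = -6

x ⊛ y = [0, 0, -6]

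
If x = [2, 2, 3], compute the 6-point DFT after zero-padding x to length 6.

Original 3-point DFT: [7, -0.5000+0.8660i, -0.5000-0.8660i]
Zero-padded 6-point DFT provides frequency interpolation.

DFT_6([x, 0, ...]) = [7, 1.5000-4.3301i, -0.5000+0.8660i, 3, -0.5000-0.8660i, 1.5000+4.3301i]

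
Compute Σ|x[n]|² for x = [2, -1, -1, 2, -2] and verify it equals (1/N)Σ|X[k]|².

Time domain:
Σ|x[n]|² = |2|² + |-1|² + |-1|² + |2|² + |-2|² = 14.0000

Frequency domain:
(1/5)Σ|X[k]|² = (1/5)(|0|² + |0.2639+0.8123i|² + |4.7361-3.4410i|² + |4.7361+3.4410i|² + |0.2639-0.8123i|²) = (1/5)·70.0000 = 14.0000

Both sides agree, confirming Parseval's theorem.

Σ|x[n]|² = (1/N)Σ|X[k]|² = 14.0000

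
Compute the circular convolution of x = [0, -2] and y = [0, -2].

(x ⊛ y)[n] = Σ(m=0 to 1) x[m] · y[(n-m) mod 2]

Computing each output sample:
(x ⊛ y)[0] = 4
(x ⊛ y)[1] = 0

x ⊛ y = [4, 0]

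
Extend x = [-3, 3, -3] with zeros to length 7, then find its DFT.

Original 3-point DFT: [-3, -3.0000-5.1962i, -3.0000+5.1962i]
Zero-padded 7-point DFT provides frequency interpolation.

DFT_7([x, 0, ...]) = [-3, -0.4620+0.5793i, -0.9647-4.2264i, -7.5734-3.6471i, -7.5734+3.6471i, -0.9647+4.2264i, -0.4620-0.5793i]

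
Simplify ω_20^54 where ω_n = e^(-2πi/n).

Since ω_20^20 = 1, powers reduce modulo 20.
54 mod 20 = 14
So ω_20^54 = ω_20^14 = e^(-2πi·14/20)

ω_20^54 = ω_20^14 = -0.3090+0.9511i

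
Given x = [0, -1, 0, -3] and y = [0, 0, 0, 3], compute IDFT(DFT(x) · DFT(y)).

(x ⊛ y)[n] = Σ(m=0 to 3) x[m] · y[(n-m) mod 4]

Computing each output sample:
(x ⊛ y)[0] = -3
(x ⊛ y)[1] = 0
(x ⊛ y)[2] = -9
(x ⊛ y)[3] = 0

x ⊛ y = [-3, 0, -9, 0]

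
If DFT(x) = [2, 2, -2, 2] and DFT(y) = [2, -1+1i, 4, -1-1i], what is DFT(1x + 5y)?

By linearity: DFT(1x + 5y) = 1·DFT(x) + 5·DFT(y)
= 1·[2, 2, -2, 2] + 5·[2, -1+1i, 4, -1-1i]

Computing element-wise:
Z[0] = 1·(2) + 5·(2) = 12
Z[1] = 1·(2) + 5·(-1+1i) = -3+5i
Z[2] = 1·(-2) + 5·(4) = 18
Z[3] = 1·(2) + 5·(-1-1i) = -3-5i

DFT(1x + 5y) = 1·X + 5·Y = [12, -3+5i, 18, -3-5i]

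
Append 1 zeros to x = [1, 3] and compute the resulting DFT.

Original 2-point DFT: [4, -2]
Zero-padded 3-point DFT provides frequency interpolation.

DFT_3([x, 0, ...]) = [4, -0.5000-2.5981i, -0.5000+2.5981i]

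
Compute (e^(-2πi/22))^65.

Since ω_22^22 = 1, powers reduce modulo 22.
65 mod 22 = 21
So ω_22^65 = ω_22^21 = e^(-2πi·21/22)

ω_22^65 = ω_22^21 = 0.9595+0.2817i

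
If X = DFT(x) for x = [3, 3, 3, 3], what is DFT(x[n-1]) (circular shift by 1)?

Time shift by 1: X_shifted[k] = ω_4^(1k) · X[k]
Shifted x = [3, 3, 3, 3]

DFT(x[n-1]) = [12, 0, 0, 0]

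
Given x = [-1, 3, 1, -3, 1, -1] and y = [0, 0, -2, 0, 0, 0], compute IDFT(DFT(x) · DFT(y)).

(x ⊛ y)[n] = Σ(m=0 to 5) x[m] · y[(n-m) mod 6]

Computing each output sample:
(x ⊛ y)[0] = -2
(x ⊛ y)[1] = 2
(x ⊛ y)[2] = 2
(x ⊛ y)[3] = -6
(x ⊛ y)[4] = -2
(x ⊛ y)[5] = 6

x ⊛ y = [-2, 2, 2, -6, -2, 6]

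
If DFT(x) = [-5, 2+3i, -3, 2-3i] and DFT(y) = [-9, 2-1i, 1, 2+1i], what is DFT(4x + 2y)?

By linearity: DFT(4x + 2y) = 4·DFT(x) + 2·DFT(y)
= 4·[-5, 2+3i, -3, 2-3i] + 2·[-9, 2-1i, 1, 2+1i]

Computing element-wise:
Z[0] = 4·(-5) + 2·(-9) = -38
Z[1] = 4·(2+3i) + 2·(2-1i) = 12+10i
Z[2] = 4·(-3) + 2·(1) = -10
Z[3] = 4·(2-3i) + 2·(2+1i) = 12-10i

DFT(4x + 2y) = 4·X + 2·Y = [-38, 12+10i, -10, 12-10i]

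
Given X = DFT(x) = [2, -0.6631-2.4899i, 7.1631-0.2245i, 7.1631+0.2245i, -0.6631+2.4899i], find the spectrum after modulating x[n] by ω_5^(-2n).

Modulation property: DFT(ω_5^(-2n)·x[n]) = X[(k-2) mod 5], so circularly shift X by 2 positions.

X[k-2] = [7.1631+0.2245i, -0.6631+2.4899i, 2, -0.6631-2.4899i, 7.1631-0.2245i]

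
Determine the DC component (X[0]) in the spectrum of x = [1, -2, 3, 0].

X[0] = Σ(n=0 to 3) x[n] · ω_4^0 = Σ x[n]
= (1) + (-2) + (3) + (0)

X[0] = 2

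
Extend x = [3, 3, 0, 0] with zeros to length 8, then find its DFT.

Original 4-point DFT: [6, 3-3i, 0, 3+3i]
Zero-padded 8-point DFT provides frequency interpolation.

DFT_8([x, 0, ...]) = [6, 5.1213-2.1213i, 3-3i, 0.8787-2.1213i, 0, 0.8787+2.1213i, 3+3i, 5.1213+2.1213i]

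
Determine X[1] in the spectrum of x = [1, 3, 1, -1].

X[1] = Σ(n=0 to 3) x[n] · ω_4^(1n) where ω_4 = e^(-2πi/4)
= (1)·ω_4^0 + (3)·ω_4^1 + (1)·ω_4^2 + (-1)·ω_4^3

X[1] = -4i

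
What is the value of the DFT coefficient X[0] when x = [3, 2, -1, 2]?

X[0] = Σ(n=0 to 3) x[n] · ω_4^0 = Σ x[n]
= (3) + (2) + (-1) + (2)

X[0] = 6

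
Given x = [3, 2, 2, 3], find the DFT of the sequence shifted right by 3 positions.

Time shift by 3: X_shifted[k] = ω_4^(3k) · X[k]
Shifted x = [2, 2, 3, 3]

DFT(x[n-3]) = [10, -1+1i, 0, -1-1i]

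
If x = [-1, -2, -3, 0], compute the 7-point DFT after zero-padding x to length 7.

Original 4-point DFT: [-6, 2+2i, -2, 2-2i]
Zero-padded 7-point DFT provides frequency interpolation.

DFT_7([x, 0, ...]) = [-6, -1.5794+4.4884i, 2.1479+0.6482i, -1.0685-1.4777i, -1.0685+1.4777i, 2.1479-0.6482i, -1.5794-4.4884i]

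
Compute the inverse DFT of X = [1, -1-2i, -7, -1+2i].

x[n] = (1/4) Σ(k=0 to 3) X[k] · e^(2πikn/4)

Computing each x[n]:
x[0] = -2
x[1] = 3
x[2] = -1
x[3] = 1

x = [-2, 3, -1, 1]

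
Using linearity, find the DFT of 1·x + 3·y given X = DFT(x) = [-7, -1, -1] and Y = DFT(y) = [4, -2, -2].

By linearity: DFT(1x + 3y) = 1·DFT(x) + 3·DFT(y)
= 1·[-7, -1, -1] + 3·[4, -2, -2]

Computing element-wise:
Z[0] = 1·(-7) + 3·(4) = 5
Z[1] = 1·(-1) + 3·(-2) = -7
Z[2] = 1·(-1) + 3·(-2) = -7

DFT(1x + 3y) = 1·X + 3·Y = [5, -7, -7]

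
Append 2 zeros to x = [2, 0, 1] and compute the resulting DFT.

Original 3-point DFT: [3, 1.5000+0.8660i, 1.5000-0.8660i]
Zero-padded 5-point DFT provides frequency interpolation.

DFT_5([x, 0, ...]) = [3, 1.1910-0.5878i, 2.3090+0.9511i, 2.3090-0.9511i, 1.1910+0.5878i]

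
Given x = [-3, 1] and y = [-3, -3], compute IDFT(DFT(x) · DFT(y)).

(x ⊛ y)[n] = Σ(m=0 to 1) x[m] · y[(n-m) mod 2]

Computing each output sample:
(x ⊛ y)[0] = 6
(x ⊛ y)[1] = 6

x ⊛ y = [6, 6]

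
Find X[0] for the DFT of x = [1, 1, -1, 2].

X[0] = Σ(n=0 to 3) x[n] · ω_4^0 = Σ x[n]
= (1) + (1) + (-1) + (2)

X[0] = 3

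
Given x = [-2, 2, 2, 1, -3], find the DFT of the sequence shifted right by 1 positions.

Time shift by 1: X_shifted[k] = ω_5^(1k) · X[k]
Shifted x = [-3, -2, 2, 2, 1]

DFT(x[n-1]) = [0, -6.5451+2.8532i, -0.9549+1.7634i, -0.9549-1.7634i, -6.5451-2.8532i]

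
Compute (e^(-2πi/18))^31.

Since ω_18^18 = 1, powers reduce modulo 18.
31 mod 18 = 13
So ω_18^31 = ω_18^13 = e^(-2πi·13/18)

ω_18^31 = ω_18^13 = -0.1736+0.9848i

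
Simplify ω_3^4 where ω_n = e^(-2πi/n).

Since ω_3^3 = 1, powers reduce modulo 3.
4 mod 3 = 1
So ω_3^4 = ω_3^1 = e^(-2πi·1/3)

ω_3^4 = ω_3^1 = -0.5000-0.8660i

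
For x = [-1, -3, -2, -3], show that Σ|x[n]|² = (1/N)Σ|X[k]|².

Time domain:
Σ|x[n]|² = |-1|² + |-3|² + |-2|² + |-3|² = 23.0000

Frequency domain:
(1/4)Σ|X[k]|² = (1/4)(|-9|² + |1|² + |3|² + |1|²) = (1/4)·92.0000 = 23.0000

Both sides agree, confirming Parseval's theorem.

Σ|x[n]|² = (1/N)Σ|X[k]|² = 23.0000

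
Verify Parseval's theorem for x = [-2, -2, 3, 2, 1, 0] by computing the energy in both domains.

Time domain:
Σ|x[n]|² = |-2|² + |-2|² + |3|² + |2|² + |1|² + |0|² = 22.0000

Frequency domain:
(1/6)Σ|X[k]|² = (1/6)(|2|² + |-7|² + |-1.0000+3.4641i|² + |2|² + |-1.0000-3.4641i|² + |-7|²) = (1/6)·132.0000 = 22.0000

Both sides agree, confirming Parseval's theorem.

Σ|x[n]|² = (1/N)Σ|X[k]|² = 22.0000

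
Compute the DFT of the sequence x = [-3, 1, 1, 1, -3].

X[k] = Σ(n=0 to 4) x[n] · ω_5^(nk)
where ω_5 = e^(-2πi/5)

Computing each X[k]:
X[0] = -3
X[1] = -5.2361-3.8042i
X[2] = -0.7639-2.3511i
X[3] = -0.7639+2.3511i
X[4] = -5.2361+3.8042i

X = [-3, -5.2361-3.8042i, -0.7639-2.3511i, -0.7639+2.3511i, -5.2361+3.8042i]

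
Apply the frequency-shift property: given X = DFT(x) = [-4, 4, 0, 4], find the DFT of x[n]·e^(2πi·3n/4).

Modulation property: DFT(ω_4^(-3n)·x[n]) = X[(k-3) mod 4], so circularly shift X by 3 positions.

X[k-3] = [4, 0, 4, -4]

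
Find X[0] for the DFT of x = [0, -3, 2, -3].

X[0] = Σ(n=0 to 3) x[n] · ω_4^0 = Σ x[n]
= (0) + (-3) + (2) + (-3)

X[0] = -4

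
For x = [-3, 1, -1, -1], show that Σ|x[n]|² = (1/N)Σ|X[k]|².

Time domain:
Σ|x[n]|² = |-3|² + |1|² + |-1|² + |-1|² = 12.0000

Frequency domain:
(1/4)Σ|X[k]|² = (1/4)(|-4|² + |-2-2i|² + |-4|² + |-2+2i|²) = (1/4)·48.0000 = 12.0000

Both sides agree, confirming Parseval's theorem.

Σ|x[n]|² = (1/N)Σ|X[k]|² = 12.0000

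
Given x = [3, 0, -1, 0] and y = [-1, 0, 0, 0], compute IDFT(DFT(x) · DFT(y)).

(x ⊛ y)[n] = Σ(m=0 to 3) x[m] · y[(n-m) mod 4]

Computing each output sample:
(x ⊛ y)[0] = -3
(x ⊛ y)[1] = 0
(x ⊛ y)[2] = 1
(x ⊛ y)[3] = 0

x ⊛ y = [-3, 0, 1, 0]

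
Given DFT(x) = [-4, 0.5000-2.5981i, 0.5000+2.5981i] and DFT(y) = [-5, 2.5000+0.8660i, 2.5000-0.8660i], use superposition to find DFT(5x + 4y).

By linearity: DFT(5x + 4y) = 5·DFT(x) + 4·DFT(y)
= 5·[-4, 0.5000-2.5981i, 0.5000+2.5981i] + 4·[-5, 2.5000+0.8660i, 2.5000-0.8660i]

Computing element-wise:
Z[0] = 5·(-4) + 4·(-5) = -40
Z[1] = 5·(0.5000-2.5981i) + 4·(2.5000+0.8660i) = 12.5000-9.5265i
Z[2] = 5·(0.5000+2.5981i) + 4·(2.5000-0.8660i) = 12.5000+9.5265i

DFT(5x + 4y) = 5·X + 4·Y = [-40, 12.5000-9.5265i, 12.5000+9.5265i]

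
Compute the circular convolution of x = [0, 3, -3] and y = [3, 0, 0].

(x ⊛ y)[n] = Σ(m=0 to 2) x[m] · y[(n-m) mod 3]

Computing each output sample:
(x ⊛ y)[0] = 0
(x ⊛ y)[1] = 9
(x ⊛ y)[2] = -9

x ⊛ y = [0, 9, -9]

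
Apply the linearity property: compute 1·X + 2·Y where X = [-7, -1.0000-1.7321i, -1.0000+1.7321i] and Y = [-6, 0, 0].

By linearity: DFT(1x + 2y) = 1·DFT(x) + 2·DFT(y)
= 1·[-7, -1.0000-1.7321i, -1.0000+1.7321i] + 2·[-6, 0, 0]

Computing element-wise:
Z[0] = 1·(-7) + 2·(-6) = -19
Z[1] = 1·(-1.0000-1.7321i) + 2·(0) = -1.0000-1.7321i
Z[2] = 1·(-1.0000+1.7321i) + 2·(0) = -1.0000+1.7321i

DFT(1x + 2y) = 1·X + 2·Y = [-19, -1.0000-1.7321i, -1.0000+1.7321i]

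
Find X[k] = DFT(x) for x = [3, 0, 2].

X[k] = Σ(n=0 to 2) x[n] · ω_3^(nk)
where ω_3 = e^(-2πi/3)

Computing each X[k]:
X[0] = 5
X[1] = 2.0000+1.7321i
X[2] = 2.0000-1.7321i

X = [5, 2.0000+1.7321i, 2.0000-1.7321i]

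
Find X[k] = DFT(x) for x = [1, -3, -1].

X[k] = Σ(n=0 to 2) x[n] · ω_3^(nk)
where ω_3 = e^(-2πi/3)

Computing each X[k]:
X[0] = -3
X[1] = 3.0000+1.7321i
X[2] = 3.0000-1.7321i

X = [-3, 3.0000+1.7321i, 3.0000-1.7321i]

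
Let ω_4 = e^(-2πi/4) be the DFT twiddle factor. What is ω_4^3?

ω_4^3 = e^(-2πi·3/4)
= cos(-2π·3/4) + i·sin(-2π·3/4)
= cos(-6π/4) + i·sin(-6π/4)

ω_4^3 = cos(-6π/4) + i·sin(-6π/4) = 1i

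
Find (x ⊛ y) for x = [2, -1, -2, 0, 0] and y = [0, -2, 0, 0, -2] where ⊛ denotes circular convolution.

(x ⊛ y)[n] = Σ(m=0 to 4) x[m] · y[(n-m) mod 5]

Computing each output sample:
(x ⊛ y)[0] = 2
(x ⊛ y)[1] = 0
(x ⊛ y)[2] = 2
(x ⊛ y)[3] = 4
(x ⊛ y)[4] = -4

x ⊛ y = [2, 0, 2, 4, -4]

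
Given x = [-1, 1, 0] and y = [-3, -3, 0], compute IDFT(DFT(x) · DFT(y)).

(x ⊛ y)[n] = Σ(m=0 to 2) x[m] · y[(n-m) mod 3]

Computing each output sample:
(x ⊛ y)[0] = 3
(x ⊛ y)[1] = 0
(x ⊛ y)[2] = -3

x ⊛ y = [3, 0, -3]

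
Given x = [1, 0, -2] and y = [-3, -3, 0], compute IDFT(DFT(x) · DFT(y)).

(x ⊛ y)[n] = Σ(m=0 to 2) x[m] · y[(n-m) mod 3]

Computing each output sample:
(x ⊛ y)[0] = 3
(x ⊛ y)[1] = -3
(x ⊛ y)[2] = 6

x ⊛ y = [3, -3, 6]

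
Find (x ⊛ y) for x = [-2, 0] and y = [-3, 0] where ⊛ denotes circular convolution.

(x ⊛ y)[n] = Σ(m=0 to 1) x[m] · y[(n-m) mod 2]

Computing each output sample:
(x ⊛ y)[0] = 6
(x ⊛ y)[1] = 0

x ⊛ y = [6, 0]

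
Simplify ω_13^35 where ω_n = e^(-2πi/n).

Since ω_13^13 = 1, powers reduce modulo 13.
35 mod 13 = 9
So ω_13^35 = ω_13^9 = e^(-2πi·9/13)

ω_13^35 = ω_13^9 = -0.3546+0.9350i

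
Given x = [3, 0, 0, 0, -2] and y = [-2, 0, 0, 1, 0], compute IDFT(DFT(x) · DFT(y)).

(x ⊛ y)[n] = Σ(m=0 to 4) x[m] · y[(n-m) mod 5]

Computing each output sample:
(x ⊛ y)[0] = -6
(x ⊛ y)[1] = 0
(x ⊛ y)[2] = -2
(x ⊛ y)[3] = 3
(x ⊛ y)[4] = 4

x ⊛ y = [-6, 0, -2, 3, 4]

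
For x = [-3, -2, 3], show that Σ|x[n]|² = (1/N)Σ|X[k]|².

Time domain:
Σ|x[n]|² = |-3|² + |-2|² + |3|² = 22.0000

Frequency domain:
(1/3)Σ|X[k]|² = (1/3)(|-2|² + |-3.5000+4.3301i|² + |-3.5000-4.3301i|²) = (1/3)·66.0000 = 22.0000

Both sides agree, confirming Parseval's theorem.

Σ|x[n]|² = (1/N)Σ|X[k]|² = 22.0000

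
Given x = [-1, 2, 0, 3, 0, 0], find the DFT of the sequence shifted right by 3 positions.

Time shift by 3: X_shifted[k] = ω_6^(3k) · X[k]
Shifted x = [3, 0, 0, -1, 2, 0]

DFT(x[n-3]) = [4, 3.0000+1.7321i, 1.0000-1.7321i, 6, 1.0000+1.7321i, 3.0000-1.7321i]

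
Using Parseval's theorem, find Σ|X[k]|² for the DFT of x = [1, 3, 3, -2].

Parseval: Σ|x[n]|² = (1/N)Σ|X[k]|², so Σ|X[k]|² = N·Σ|x[n]|² = 4·23.0000

Σ|X[k]|² = N·Σ|x[n]|² = 4·23.0000 = 92.0000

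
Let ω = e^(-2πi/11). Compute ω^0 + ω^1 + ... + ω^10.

Sum of all nth roots of unity equals 0 for n > 1 (geometric series with r ≠ 1).

0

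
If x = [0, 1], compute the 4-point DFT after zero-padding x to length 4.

Original 2-point DFT: [1, -1]
Zero-padded 4-point DFT provides frequency interpolation.

DFT_4([x, 0, ...]) = [1, -1i, -1, 1i]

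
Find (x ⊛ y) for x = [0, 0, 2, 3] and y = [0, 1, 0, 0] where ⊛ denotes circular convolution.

(x ⊛ y)[n] = Σ(m=0 to 3) x[m] · y[(n-m) mod 4]

Computing each output sample:
(x ⊛ y)[0] = 3
(x ⊛ y)[1] = 0
(x ⊛ y)[2] = 0
(x ⊛ y)[3] = 2

x ⊛ y = [3, 0, 0, 2]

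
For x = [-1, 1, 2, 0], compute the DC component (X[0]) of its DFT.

X[0] = Σ(n=0 to 3) x[n] · ω_4^0 = Σ x[n]
= (-1) + (1) + (2) + (0)

X[0] = 2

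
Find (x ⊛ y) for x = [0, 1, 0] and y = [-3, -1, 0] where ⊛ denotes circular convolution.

(x ⊛ y)[n] = Σ(m=0 to 2) x[m] · y[(n-m) mod 3]

Computing each output sample:
(x ⊛ y)[0] = 0
(x ⊛ y)[1] = -3
(x ⊛ y)[2] = -1

x ⊛ y = [0, -3, -1]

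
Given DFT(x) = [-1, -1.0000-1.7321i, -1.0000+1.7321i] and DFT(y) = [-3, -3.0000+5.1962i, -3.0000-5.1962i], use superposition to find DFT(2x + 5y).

By linearity: DFT(2x + 5y) = 2·DFT(x) + 5·DFT(y)
= 2·[-1, -1.0000-1.7321i, -1.0000+1.7321i] + 5·[-3, -3.0000+5.1962i, -3.0000-5.1962i]

Computing element-wise:
Z[0] = 2·(-1) + 5·(-3) = -17
Z[1] = 2·(-1.0000-1.7321i) + 5·(-3.0000+5.1962i) = -17.0000+22.5168i
Z[2] = 2·(-1.0000+1.7321i) + 5·(-3.0000-5.1962i) = -17.0000-22.5168i

DFT(2x + 5y) = 2·X + 5·Y = [-17, -17.0000+22.5168i, -17.0000-22.5168i]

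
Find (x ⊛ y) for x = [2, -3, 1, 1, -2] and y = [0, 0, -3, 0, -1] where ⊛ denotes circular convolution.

(x ⊛ y)[n] = Σ(m=0 to 4) x[m] · y[(n-m) mod 5]

Computing each output sample:
(x ⊛ y)[0] = 0
(x ⊛ y)[1] = 5
(x ⊛ y)[2] = -7
(x ⊛ y)[3] = 11
(x ⊛ y)[4] = -5

x ⊛ y = [0, 5, -7, 11, -5]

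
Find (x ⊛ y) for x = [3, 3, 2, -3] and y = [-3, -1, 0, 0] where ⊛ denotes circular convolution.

(x ⊛ y)[n] = Σ(m=0 to 3) x[m] · y[(n-m) mod 4]

Computing each output sample:
(x ⊛ y)[0] = -6
(x ⊛ y)[1] = -12
(x ⊛ y)[2] = -9
(x ⊛ y)[3] = 7

x ⊛ y = [-6, -12, -9, 7]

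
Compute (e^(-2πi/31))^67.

Since ω_31^31 = 1, powers reduce modulo 31.
67 mod 31 = 5
So ω_31^67 = ω_31^5 = e^(-2πi·5/31)

ω_31^67 = ω_31^5 = 0.5290-0.8486i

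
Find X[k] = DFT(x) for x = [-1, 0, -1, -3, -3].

X[k] = Σ(n=0 to 4) x[n] · ω_5^(nk)
where ω_5 = e^(-2πi/5)

Computing each X[k]:
X[0] = -8
X[1] = 1.3090-4.0287i
X[2] = 0.1910+0.1388i
X[3] = 0.1910-0.1388i
X[4] = 1.3090+4.0287i

X = [-8, 1.3090-4.0287i, 0.1910+0.1388i, 0.1910-0.1388i, 1.3090+4.0287i]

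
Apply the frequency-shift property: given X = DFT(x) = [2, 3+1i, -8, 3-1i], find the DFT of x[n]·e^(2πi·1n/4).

Modulation property: DFT(ω_4^(-1n)·x[n]) = X[(k-1) mod 4], so circularly shift X by 1 positions.

X[k-1] = [3-1i, 2, 3+1i, -8]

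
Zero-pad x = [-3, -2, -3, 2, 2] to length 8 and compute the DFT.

Original 5-point DFT: [-4, -2.1910+6.7432i, -3.3090-2.4041i, -3.3090+2.4041i, -2.1910-6.7432i]
Zero-padded 8-point DFT provides frequency interpolation.

DFT_8([x, 0, ...]) = [-4, -7.8284+3.0000i, 2+4i, -2.1716-3.0000i, -4, -2.1716+3.0000i, 2-4i, -7.8284-3.0000i]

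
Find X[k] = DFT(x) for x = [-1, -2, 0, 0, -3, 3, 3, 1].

X[k] = Σ(n=0 to 7) x[n] · ω_8^(nk)
where ω_8 = e^(-2πi/8)

Computing each X[k]:
X[0] = 1
X[1] = -0.8284+7.2426i
X[2] = -7
X[3] = 4.8284+1.2426i
X[4] = -3
X[5] = 4.8284-1.2426i
X[6] = -7
X[7] = -0.8284-7.2426i

X = [1, -0.8284+7.2426i, -7, 4.8284+1.2426i, -3, 4.8284-1.2426i, -7, -0.8284-7.2426i]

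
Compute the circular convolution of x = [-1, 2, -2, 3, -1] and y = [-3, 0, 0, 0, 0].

(x ⊛ y)[n] = Σ(m=0 to 4) x[m] · y[(n-m) mod 5]

Computing each output sample:
(x ⊛ y)[0] = 3
(x ⊛ y)[1] = -6
(x ⊛ y)[2] = 6
(x ⊛ y)[3] = -9
(x ⊛ y)[4] = 3

x ⊛ y = [3, -6, 6, -9, 3]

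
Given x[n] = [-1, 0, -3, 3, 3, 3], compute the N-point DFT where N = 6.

X[k] = Σ(n=0 to 5) x[n] · ω_6^(nk)
where ω_6 = e^(-2πi/6)

Computing each X[k]:
X[0] = 5
X[1] = -2.5000+7.7942i
X[2] = 0.5000-2.5981i
X[3] = -7
X[4] = 0.5000+2.5981i
X[5] = -2.5000-7.7942i

X = [5, -2.5000+7.7942i, 0.5000-2.5981i, -7, 0.5000+2.5981i, -2.5000-7.7942i]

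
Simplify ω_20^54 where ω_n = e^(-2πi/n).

Since ω_20^20 = 1, powers reduce modulo 20.
54 mod 20 = 14
So ω_20^54 = ω_20^14 = e^(-2πi·14/20)

ω_20^54 = ω_20^14 = -0.3090+0.9511i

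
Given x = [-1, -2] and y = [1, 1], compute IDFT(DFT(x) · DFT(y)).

(x ⊛ y)[n] = Σ(m=0 to 1) x[m] · y[(n-m) mod 2]

Computing each output sample:
(x ⊛ y)[0] = -3
(x ⊛ y)[1] = -3

x ⊛ y = [-3, -3]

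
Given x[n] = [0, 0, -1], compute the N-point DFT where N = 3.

X[k] = Σ(n=0 to 2) x[n] · ω_3^(nk)
where ω_3 = e^(-2πi/3)

Computing each X[k]:
X[0] = -1
X[1] = 0.5000-0.8660i
X[2] = 0.5000+0.8660i

X = [-1, 0.5000-0.8660i, 0.5000+0.8660i]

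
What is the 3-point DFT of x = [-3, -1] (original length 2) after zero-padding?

Original 2-point DFT: [-4, -2]
Zero-padded 3-point DFT provides frequency interpolation.

DFT_3([x, 0, ...]) = [-4, -2.5000+0.8660i, -2.5000-0.8660i]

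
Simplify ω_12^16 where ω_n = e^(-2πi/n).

Since ω_12^12 = 1, powers reduce modulo 12.
16 mod 12 = 4
So ω_12^16 = ω_12^4 = e^(-2πi·4/12)

ω_12^16 = ω_12^4 = -0.5000-0.8660i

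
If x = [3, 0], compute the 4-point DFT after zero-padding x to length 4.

Original 2-point DFT: [3, 3]
Zero-padded 4-point DFT provides frequency interpolation.

DFT_4([x, 0, ...]) = [3, 3, 3, 3]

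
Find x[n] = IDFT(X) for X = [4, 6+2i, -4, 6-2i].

x[n] = (1/4) Σ(k=0 to 3) X[k] · e^(2πikn/4)

Computing each x[n]:
x[0] = 3
x[1] = 1
x[2] = -3
x[3] = 3

x = [3, 1, -3, 3]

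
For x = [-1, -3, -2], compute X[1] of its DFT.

X[1] = Σ(n=0 to 2) x[n] · ω_3^(1n) where ω_3 = e^(-2πi/3)
= (-1)·ω_3^0 + (-3)·ω_3^1 + (-2)·ω_3^2

X[1] = 1.5000+0.8660i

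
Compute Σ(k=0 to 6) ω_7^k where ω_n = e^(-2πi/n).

Sum of all nth roots of unity equals 0 for n > 1 (geometric series with r ≠ 1).

0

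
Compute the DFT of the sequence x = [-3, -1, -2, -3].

X[k] = Σ(n=0 to 3) x[n] · ω_4^(nk)
where ω_4 = e^(-2πi/4)

Computing each X[k]:
X[0] = -9
X[1] = -1-2i
X[2] = -1
X[3] = -1+2i

X = [-9, -1-2i, -1, -1+2i]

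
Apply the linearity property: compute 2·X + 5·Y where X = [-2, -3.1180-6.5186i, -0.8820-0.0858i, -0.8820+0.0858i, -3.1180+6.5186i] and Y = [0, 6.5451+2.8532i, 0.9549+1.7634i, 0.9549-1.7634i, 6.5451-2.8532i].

By linearity: DFT(2x + 5y) = 2·DFT(x) + 5·DFT(y)
= 2·[-2, -3.1180-6.5186i, -0.8820-0.0858i, -0.8820+0.0858i, -3.1180+6.5186i] + 5·[0, 6.5451+2.8532i, 0.9549+1.7634i, 0.9549-1.7634i, 6.5451-2.8532i]

Computing element-wise:
Z[0] = 2·(-2) + 5·(0) = -4
Z[1] = 2·(-3.1180-6.5186i) + 5·(6.5451+2.8532i) = 26.4895+1.2288i
Z[2] = 2·(-0.8820-0.0858i) + 5·(0.9549+1.7634i) = 3.0105+8.6454i
Z[3] = 2·(-0.8820+0.0858i) + 5·(0.9549-1.7634i) = 3.0105-8.6454i
Z[4] = 2·(-3.1180+6.5186i) + 5·(6.5451-2.8532i) = 26.4895-1.2288i

DFT(2x + 5y) = 2·X + 5·Y = [-4, 26.4895+1.2288i, 3.0105+8.6454i, 3.0105-8.6454i, 26.4895-1.2288i]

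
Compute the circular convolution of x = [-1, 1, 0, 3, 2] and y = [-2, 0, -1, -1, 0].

(x ⊛ y)[n] = Σ(m=0 to 4) x[m] · y[(n-m) mod 5]

Computing each output sample:
(x ⊛ y)[0] = -1
(x ⊛ y)[1] = -7
(x ⊛ y)[2] = -1
(x ⊛ y)[3] = -6
(x ⊛ y)[4] = -5

x ⊛ y = [-1, -7, -1, -6, -5]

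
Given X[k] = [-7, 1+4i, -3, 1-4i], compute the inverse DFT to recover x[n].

x[n] = (1/4) Σ(k=0 to 3) X[k] · e^(2πikn/4)

Computing each x[n]:
x[0] = -2
x[1] = -3
x[2] = -3
x[3] = 1

x = [-2, -3, -3, 1]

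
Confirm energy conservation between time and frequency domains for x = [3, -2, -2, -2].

Time domain:
Σ|x[n]|² = |3|² + |-2|² + |-2|² + |-2|² = 21.0000

Frequency domain:
(1/4)Σ|X[k]|² = (1/4)(|-3|² + |5|² + |5|² + |5|²) = (1/4)·84.0000 = 21.0000

Both sides agree, confirming Parseval's theorem.

Σ|x[n]|² = (1/N)Σ|X[k]|² = 21.0000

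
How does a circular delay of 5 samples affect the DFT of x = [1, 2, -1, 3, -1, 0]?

Time shift by 5: X_shifted[k] = ω_6^(5k) · X[k]
Shifted x = [2, -1, 3, -1, 0, 1]

DFT(x[n-5]) = [4, 1.5000-0.8660i, -0.5000+4.3301i, 6, -0.5000-4.3301i, 1.5000+0.8660i]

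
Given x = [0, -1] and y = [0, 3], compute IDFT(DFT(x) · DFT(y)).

(x ⊛ y)[n] = Σ(m=0 to 1) x[m] · y[(n-m) mod 2]

Computing each output sample:
(x ⊛ y)[0] = -3
(x ⊛ y)[1] = 0

x ⊛ y = [-3, 0]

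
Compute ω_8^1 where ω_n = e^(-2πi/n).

ω_8^1 = e^(-2πi·1/8)
= cos(-2π·1/8) + i·sin(-2π·1/8)
= cos(-2π/8) + i·sin(-2π/8)

ω_8^1 = cos(-2π/8) + i·sin(-2π/8) = 0.7071-0.7071i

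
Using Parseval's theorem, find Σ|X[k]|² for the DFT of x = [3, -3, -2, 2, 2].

Parseval: Σ|x[n]|² = (1/N)Σ|X[k]|², so Σ|X[k]|² = N·Σ|x[n]|² = 5·30.0000

Σ|X[k]|² = N·Σ|x[n]|² = 5·30.0000 = 150.0000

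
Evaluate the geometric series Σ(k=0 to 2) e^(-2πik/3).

Sum of all nth roots of unity equals 0 for n > 1 (geometric series with r ≠ 1).

0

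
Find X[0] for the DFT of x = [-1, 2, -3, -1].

X[0] = Σ(n=0 to 3) x[n] · ω_4^0 = Σ x[n]
= (-1) + (2) + (-3) + (-1)

X[0] = -3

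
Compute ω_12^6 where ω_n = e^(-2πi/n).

ω_12^6 = e^(-2πi·6/12)
= cos(-2π·6/12) + i·sin(-2π·6/12)
= cos(-12π/12) + i·sin(-12π/12)

ω_12^6 = cos(-12π/12) + i·sin(-12π/12) = -1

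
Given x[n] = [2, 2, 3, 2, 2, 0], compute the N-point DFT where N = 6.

X[k] = Σ(n=0 to 5) x[n] · ω_6^(nk)
where ω_6 = e^(-2πi/6)

Computing each X[k]:
X[0] = 11
X[1] = -1.5000-2.5981i
X[2] = 0.5000-0.8660i
X[3] = 3
X[4] = 0.5000+0.8660i
X[5] = -1.5000+2.5981i

X = [11, -1.5000-2.5981i, 0.5000-0.8660i, 3, 0.5000+0.8660i, -1.5000+2.5981i]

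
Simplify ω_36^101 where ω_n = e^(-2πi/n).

Since ω_36^36 = 1, powers reduce modulo 36.
101 mod 36 = 29
So ω_36^101 = ω_36^29 = e^(-2πi·29/36)

ω_36^101 = ω_36^29 = 0.3420+0.9397i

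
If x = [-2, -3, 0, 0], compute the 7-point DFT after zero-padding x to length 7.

Original 4-point DFT: [-5, -2+3i, 1, -2-3i]
Zero-padded 7-point DFT provides frequency interpolation.

DFT_7([x, 0, ...]) = [-5, -3.8705+2.3455i, -1.3324+2.9248i, 0.7029+1.3017i, 0.7029-1.3017i, -1.3324-2.9248i, -3.8705-2.3455i]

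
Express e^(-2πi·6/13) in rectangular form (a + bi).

ω_13^6 = e^(-2πi·6/13)
= cos(-2π·6/13) + i·sin(-2π·6/13)
= cos(-12π/13) + i·sin(-12π/13)

ω_13^6 = cos(-12π/13) + i·sin(-12π/13) = -0.9709-0.2393i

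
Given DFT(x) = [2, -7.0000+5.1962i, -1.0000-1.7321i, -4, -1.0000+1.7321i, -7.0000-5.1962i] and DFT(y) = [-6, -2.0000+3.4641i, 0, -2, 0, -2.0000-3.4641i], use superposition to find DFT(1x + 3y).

By linearity: DFT(1x + 3y) = 1·DFT(x) + 3·DFT(y)
= 1·[2, -7.0000+5.1962i, -1.0000-1.7321i, -4, -1.0000+1.7321i, -7.0000-5.1962i] + 3·[-6, -2.0000+3.4641i, 0, -2, 0, -2.0000-3.4641i]

Computing element-wise:
Z[0] = 1·(2) + 3·(-6) = -16
Z[1] = 1·(-7.0000+5.1962i) + 3·(-2.0000+3.4641i) = -13.0000+15.5885i
Z[2] = 1·(-1.0000-1.7321i) + 3·(0) = -1.0000-1.7321i
Z[3] = 1·(-4) + 3·(-2) = -10
Z[4] = 1·(-1.0000+1.7321i) + 3·(0) = -1.0000+1.7321i
Z[5] = 1·(-7.0000-5.1962i) + 3·(-2.0000-3.4641i) = -13.0000-15.5885i

DFT(1x + 3y) = 1·X + 3·Y = [-16, -13.0000+15.5885i, -1.0000-1.7321i, -10, -1.0000+1.7321i, -13.0000-15.5885i]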